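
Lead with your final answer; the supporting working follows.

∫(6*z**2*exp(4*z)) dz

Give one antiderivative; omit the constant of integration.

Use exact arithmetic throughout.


The answer is 3*z**2*exp(4*z)/2 - 3*z*exp(4*z)/4 + 3*exp(4*z)/16.
Step 1. Integrate ∫(6*z**2*exp(4*z)) dz by parts with u = z**2, dv = (6*exp(4*z)) dz, so v = 3*exp(4*z)/2: now 3*z**2*exp(4*z)/2 + ∫(-3*z*exp(4*z)) dz.
Step 2. Integrate ∫(-3*z*exp(4*z)) dz by parts with u = z, dv = (-3*exp(4*z)) dz, so v = -3*exp(4*z)/4: now 3*z**2*exp(4*z)/2 - 3*z*exp(4*z)/4 + ∫(3*exp(4*z)/4) dz.
Step 3. Evaluate the standard form: now 3*z**2*exp(4*z)/2 - 3*z*exp(4*z)/4 + 3*exp(4*z)/16.
Answer: 3*z**2*exp(4*z)/2 - 3*z*exp(4*z)/4 + 3*exp(4*z)/16.


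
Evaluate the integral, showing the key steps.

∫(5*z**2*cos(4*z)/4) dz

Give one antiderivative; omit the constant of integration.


Step 1. Integrate ∫(5*z**2*cos(4*z)/4) dz by parts with u = z**2, dv = (5*cos(4*z)/4) dz, so v = 5*sin(4*z)/16: now 5*z**2*sin(4*z)/16 + ∫(-5*z*sin(4*z)/8) dz.
Step 2. Integrate ∫(-5*z*sin(4*z)/8) dz by parts with u = z, dv = (-5*sin(4*z)/8) dz, so v = 5*cos(4*z)/32: now 5*z**2*sin(4*z)/16 + 5*z*cos(4*z)/32 + ∫(-5*cos(4*z)/32) dz.
Step 3. Evaluate the standard form: now 5*z**2*sin(4*z)/16 + 5*z*cos(4*z)/32 - 5*sin(4*z)/128.
Answer: 5*z**2*sin(4*z)/16 + 5*z*cos(4*z)/32 - 5*sin(4*z)/128.


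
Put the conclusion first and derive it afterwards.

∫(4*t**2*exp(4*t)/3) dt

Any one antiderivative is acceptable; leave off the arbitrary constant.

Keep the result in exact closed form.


The answer is t**2*exp(4*t)/3 - t*exp(4*t)/6 + exp(4*t)/24.
Step 1. Integrate ∫(4*t**2*exp(4*t)/3) dt by parts with u = t**2, dv = (4*exp(4*t)/3) dt, so v = exp(4*t)/3: now t**2*exp(4*t)/3 + ∫(-2*t*exp(4*t)/3) dt.
Step 2. Integrate ∫(-2*t*exp(4*t)/3) dt by parts with u = t, dv = (-2*exp(4*t)/3) dt, so v = -exp(4*t)/6: now t**2*exp(4*t)/3 - t*exp(4*t)/6 + ∫(exp(4*t)/6) dt.
Step 3. Evaluate the standard form: now t**2*exp(4*t)/3 - t*exp(4*t)/6 + exp(4*t)/24.
Answer: t**2*exp(4*t)/3 - t*exp(4*t)/6 + exp(4*t)/24.


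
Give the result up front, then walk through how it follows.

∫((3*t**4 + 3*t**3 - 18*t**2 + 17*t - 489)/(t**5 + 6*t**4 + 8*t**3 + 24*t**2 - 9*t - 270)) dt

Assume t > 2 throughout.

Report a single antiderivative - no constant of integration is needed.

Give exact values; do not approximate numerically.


The answer is -log(t - 2) + 3*log(t + 3) + log(t + 5) + atan(t/3)/3.
Step 1. Decompose ∫((3*t**4 + 3*t**3 - 18*t**2 + 17*t - 489)/(t**5 + 6*t**4 + 8*t**3 + 24*t**2 - 9*t - 270)) dt by partial fractions, (3*t**4 + 3*t**3 - 18*t**2 + 17*t - 489)/(t**5 + 6*t**4 + 8*t**3 + 24*t**2 - 9*t - 270) = 1/(t**2 + 9) + 1/(t + 5) + 3/(t + 3) - 1/(t - 2): now ∫(-1/(t - 2)) dt + ∫(3/(t + 3)) dt + ∫(1/(t + 5)) dt + ∫(1/(t**2 + 9)) dt.
Step 2. Evaluate the standard form [assuming t > -3]: now 3*log(t + 3) + ∫(-1/(t - 2)) dt + ∫(1/(t + 5)) dt + ∫(1/(t**2 + 9)) dt.
Step 3. Evaluate the standard form [assuming t > 2]: now -log(t - 2) + 3*log(t + 3) + ∫(1/(t + 5)) dt + ∫(1/(t**2 + 9)) dt.
Step 4. Evaluate the standard form [assuming t > -5]: now -log(t - 2) + 3*log(t + 3) + log(t + 5) + ∫(1/(t**2 + 9)) dt.
Step 5. Evaluate the standard form: now -log(t - 2) + 3*log(t + 3) + log(t + 5) + atan(t/3)/3.
Answer: -log(t - 2) + 3*log(t + 3) + log(t + 5) + atan(t/3)/3.


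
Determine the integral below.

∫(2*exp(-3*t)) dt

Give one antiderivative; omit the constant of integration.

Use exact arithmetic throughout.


Answer: -2*exp(-3*t)/3.


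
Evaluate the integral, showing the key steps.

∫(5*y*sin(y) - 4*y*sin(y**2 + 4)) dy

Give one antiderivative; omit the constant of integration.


Step 1. Rewrite: now ∫(5*y*sin(y)) dy + ∫(-4*y*sin(y**2 + 4)) dy.
Step 2. Substitute u = y**2 + 4, turning ∫(-4*y*sin(y**2 + 4)) dy into ∫(-2*sin(u)) du: now ∫(5*y*sin(y)) dy + ∫(-2*sin(u)) du.
Step 3. Evaluate the standard form: now 2*cos(u) + ∫(5*y*sin(y)) dy.
Step 4. Substitute back u = y**2 + 4: now 2*cos(y**2 + 4) + ∫(5*y*sin(y)) dy.
Step 5. Integrate ∫(5*y*sin(y)) dy by parts with u = y, dv = (5*sin(y)) dy, so v = -5*cos(y): now -5*y*cos(y) + 2*cos(y**2 + 4) + ∫(5*cos(y)) dy.
Step 6. Evaluate the standard form: now -5*y*cos(y) + 5*sin(y) + 2*cos(y**2 + 4).
Answer: -5*y*cos(y) + 5*sin(y) + 2*cos(y**2 + 4).


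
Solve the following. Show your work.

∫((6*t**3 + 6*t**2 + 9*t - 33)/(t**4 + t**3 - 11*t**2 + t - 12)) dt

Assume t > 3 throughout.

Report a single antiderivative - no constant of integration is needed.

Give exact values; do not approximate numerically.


Step 1. Decompose ∫((6*t**3 + 6*t**2 + 9*t - 33)/(t**4 + t**3 - 11*t**2 + t - 12)) dt by partial fractions, (6*t**3 + 6*t**2 + 9*t - 33)/(t**4 + t**3 - 11*t**2 + t - 12) = 3/(t**2 + 1) + 3/(t + 4) + 3/(t - 3): now ∫(3/(t - 3)) dt + ∫(3/(t + 4)) dt + ∫(3/(t**2 + 1)) dt.
Step 2. Evaluate the standard form [assuming t > -4]: now 3*log(t + 4) + ∫(3/(t - 3)) dt + ∫(3/(t**2 + 1)) dt.
Step 3. Evaluate the standard form [assuming t > 3]: now 3*log(t - 3) + 3*log(t + 4) + ∫(3/(t**2 + 1)) dt.
Step 4. Evaluate the standard form: now 3*log(t - 3) + 3*log(t + 4) + 3*atan(t).
Answer: 3*log(t - 3) + 3*log(t + 4) + 3*atan(t).


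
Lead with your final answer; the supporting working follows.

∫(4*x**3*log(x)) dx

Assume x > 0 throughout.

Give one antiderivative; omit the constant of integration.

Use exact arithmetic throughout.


The answer is x**4*log(x) - x**4/4.
Step 1. Integrate ∫(4*x**3*log(x)) dx by parts with u = log(x), dv = (4*x**3) dx, so v = x**4 [assuming x > 0]: now x**4*log(x) + ∫(-x**3) dx.
Step 2. Evaluate the standard form: now x**4*log(x) - x**4/4.
Answer: x**4*log(x) - x**4/4.


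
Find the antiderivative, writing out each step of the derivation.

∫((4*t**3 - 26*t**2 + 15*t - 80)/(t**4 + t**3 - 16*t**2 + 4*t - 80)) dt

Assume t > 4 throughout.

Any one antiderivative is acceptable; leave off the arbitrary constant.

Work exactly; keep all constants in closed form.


Step 1. Decompose ∫((4*t**3 - 26*t**2 + 15*t - 80)/(t**4 + t**3 - 16*t**2 + 4*t - 80)) dt by partial fractions, (4*t**3 - 26*t**2 + 15*t - 80)/(t**4 + t**3 - 16*t**2 + 4*t - 80) = -1/(t**2 + 4) + 5/(t + 5) - 1/(t - 4): now ∫(-1/(t - 4)) dt + ∫(5/(t + 5)) dt + ∫(-1/(t**2 + 4)) dt.
Step 2. Evaluate the standard form [assuming t > -5]: now 5*log(t + 5) + ∫(-1/(t - 4)) dt + ∫(-1/(t**2 + 4)) dt.
Step 3. Evaluate the standard form [assuming t > 4]: now -log(t - 4) + 5*log(t + 5) + ∫(-1/(t**2 + 4)) dt.
Step 4. Evaluate the standard form: now -log(t - 4) + 5*log(t + 5) - atan(t/2)/2.
Answer: -log(t - 4) + 5*log(t + 5) - atan(t/2)/2.


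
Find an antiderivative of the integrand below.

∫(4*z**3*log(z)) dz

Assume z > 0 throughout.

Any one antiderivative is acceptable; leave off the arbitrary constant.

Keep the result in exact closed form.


Answer: z**4*log(z) - z**4/4.


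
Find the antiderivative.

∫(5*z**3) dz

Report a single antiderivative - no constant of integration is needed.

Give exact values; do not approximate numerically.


Answer: 5*z**4/4.


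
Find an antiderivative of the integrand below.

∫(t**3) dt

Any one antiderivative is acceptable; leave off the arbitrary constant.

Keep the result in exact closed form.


Answer: t**4/4.


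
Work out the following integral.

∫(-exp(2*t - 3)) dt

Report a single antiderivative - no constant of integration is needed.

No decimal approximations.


Answer: -exp(2*t - 3)/2.


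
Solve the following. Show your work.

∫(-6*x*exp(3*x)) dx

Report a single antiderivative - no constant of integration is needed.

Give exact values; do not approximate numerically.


Step 1. Integrate ∫(-6*x*exp(3*x)) dx by parts with u = x, dv = (-6*exp(3*x)) dx, so v = -2*exp(3*x): now -2*x*exp(3*x) + ∫(2*exp(3*x)) dx.
Step 2. Evaluate the standard form: now -2*x*exp(3*x) + 2*exp(3*x)/3.
Answer: -2*x*exp(3*x) + 2*exp(3*x)/3.


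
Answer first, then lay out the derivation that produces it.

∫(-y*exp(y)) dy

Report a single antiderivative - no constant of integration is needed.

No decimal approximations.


The answer is -y*exp(y) + exp(y).
Step 1. Integrate ∫(-y*exp(y)) dy by parts with u = y, dv = (-exp(y)) dy, so v = -exp(y): now -y*exp(y) + ∫(exp(y)) dy.
Step 2. Evaluate the standard form: now -y*exp(y) + exp(y).
Answer: -y*exp(y) + exp(y).


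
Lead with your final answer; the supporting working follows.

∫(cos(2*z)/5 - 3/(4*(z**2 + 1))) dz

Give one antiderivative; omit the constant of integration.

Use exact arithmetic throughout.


The answer is sin(2*z)/10 - 3*atan(z)/4.
Step 1. Rewrite: now ∫(-3/(4*(z**2 + 1))) dz + ∫(cos(2*z)/5) dz.
Step 2. Evaluate the standard form: now -3*atan(z)/4 + ∫(cos(2*z)/5) dz.
Step 3. Evaluate the standard form: now sin(2*z)/10 - 3*atan(z)/4.
Answer: sin(2*z)/10 - 3*atan(z)/4.


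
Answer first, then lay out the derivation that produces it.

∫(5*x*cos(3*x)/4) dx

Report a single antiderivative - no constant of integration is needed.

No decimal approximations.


The answer is 5*x*sin(3*x)/12 + 5*cos(3*x)/36.
Step 1. Integrate ∫(5*x*cos(3*x)/4) dx by parts with u = x, dv = (5*cos(3*x)/4) dx, so v = 5*sin(3*x)/12: now 5*x*sin(3*x)/12 + ∫(-5*sin(3*x)/12) dx.
Step 2. Evaluate the standard form: now 5*x*sin(3*x)/12 + 5*cos(3*x)/36.
Answer: 5*x*sin(3*x)/12 + 5*cos(3*x)/36.


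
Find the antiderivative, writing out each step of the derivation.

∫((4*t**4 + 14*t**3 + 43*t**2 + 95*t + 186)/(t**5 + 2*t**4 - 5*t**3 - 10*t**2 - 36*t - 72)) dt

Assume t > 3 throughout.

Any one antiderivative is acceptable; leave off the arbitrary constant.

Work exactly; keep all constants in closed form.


Step 1. Decompose ∫((4*t**4 + 14*t**3 + 43*t**2 + 95*t + 186)/(t**5 + 2*t**4 - 5*t**3 - 10*t**2 - 36*t - 72)) dt by partial fractions, (4*t**4 + 14*t**3 + 43*t**2 + 95*t + 186)/(t**5 + 2*t**4 - 5*t**3 - 10*t**2 - 36*t - 72) = -3/(t**2 + 4) + 3/(t + 3) - 3/(t + 2) + 4/(t - 3): now ∫(4/(t - 3)) dt + ∫(-3/(t + 2)) dt + ∫(3/(t + 3)) dt + ∫(-3/(t**2 + 4)) dt.
Step 2. Evaluate the standard form [assuming t > 3]: now 4*log(t - 3) + ∫(-3/(t + 2)) dt + ∫(3/(t + 3)) dt + ∫(-3/(t**2 + 4)) dt.
Step 3. Evaluate the standard form [assuming t > -3]: now 4*log(t - 3) + 3*log(t + 3) + ∫(-3/(t + 2)) dt + ∫(-3/(t**2 + 4)) dt.
Step 4. Evaluate the standard form [assuming t > -2]: now 4*log(t - 3) - 3*log(t + 2) + 3*log(t + 3) + ∫(-3/(t**2 + 4)) dt.
Step 5. Evaluate the standard form: now 4*log(t - 3) - 3*log(t + 2) + 3*log(t + 3) - 3*atan(t/2)/2.
Answer: 4*log(t - 3) - 3*log(t + 2) + 3*log(t + 3) - 3*atan(t/2)/2.


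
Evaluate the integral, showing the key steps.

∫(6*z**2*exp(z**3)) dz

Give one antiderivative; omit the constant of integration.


Step 1. Substitute u = z**3, turning ∫(6*z**2*exp(z**3)) dz into ∫(2*exp(u)) du: now ∫(2*exp(u)) du.
Step 2. Evaluate the standard form: now 2*exp(u).
Step 3. Substitute back u = z**3: now 2*exp(z**3).
Answer: 2*exp(z**3).


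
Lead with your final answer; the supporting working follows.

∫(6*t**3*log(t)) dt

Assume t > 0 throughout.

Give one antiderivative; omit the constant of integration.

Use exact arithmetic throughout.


The answer is 3*t**4*log(t)/2 - 3*t**4/8.
Step 1. Integrate ∫(6*t**3*log(t)) dt by parts with u = log(t), dv = (6*t**3) dt, so v = 3*t**4/2 [assuming t > 0]: now 3*t**4*log(t)/2 + ∫(-3*t**3/2) dt.
Step 2. Evaluate the standard form: now 3*t**4*log(t)/2 - 3*t**4/8.
Answer: 3*t**4*log(t)/2 - 3*t**4/8.


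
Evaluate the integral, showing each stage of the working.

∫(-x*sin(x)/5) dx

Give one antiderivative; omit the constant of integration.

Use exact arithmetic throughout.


Step 1. Integrate ∫(-x*sin(x)/5) dx by parts with u = x, dv = (-sin(x)/5) dx, so v = cos(x)/5: now x*cos(x)/5 + ∫(-cos(x)/5) dx.
Step 2. Evaluate the standard form: now x*cos(x)/5 - sin(x)/5.
Answer: x*cos(x)/5 - sin(x)/5.


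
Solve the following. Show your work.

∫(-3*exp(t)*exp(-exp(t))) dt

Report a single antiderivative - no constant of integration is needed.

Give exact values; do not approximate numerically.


Step 1. Substitute u = exp(t), turning ∫(-3*exp(t)*exp(-exp(t))) dt into ∫(-3*exp(-u)) du: now ∫(-3*exp(-u)) du.
Step 2. Evaluate the standard form: now 3*exp(-u).
Step 3. Substitute back u = exp(t): now 3*exp(-exp(t)).
Answer: 3*exp(-exp(t)).


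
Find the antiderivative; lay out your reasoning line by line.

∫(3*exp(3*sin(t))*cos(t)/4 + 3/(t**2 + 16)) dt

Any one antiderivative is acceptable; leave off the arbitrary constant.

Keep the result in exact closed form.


Step 1. Rewrite: now ∫(3*exp(3*sin(t))*cos(t)/4) dt + ∫(3/(t**2 + 16)) dt.
Step 2. Substitute u = sin(t), turning ∫(3*exp(3*sin(t))*cos(t)/4) dt into ∫(3*exp(3*u)/4) du: now ∫(3/(t**2 + 16)) dt + ∫(3*exp(3*u)/4) du.
Step 3. Evaluate the standard form: now exp(3*u)/4 + ∫(3/(t**2 + 16)) dt.
Step 4. Substitute back u = sin(t): now exp(3*sin(t))/4 + ∫(3/(t**2 + 16)) dt.
Step 5. Evaluate the standard form: now exp(3*sin(t))/4 + 3*atan(t/4)/4.
Answer: exp(3*sin(t))/4 + 3*atan(t/4)/4.


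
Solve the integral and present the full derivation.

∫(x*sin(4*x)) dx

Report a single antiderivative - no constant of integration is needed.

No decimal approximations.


Step 1. Integrate ∫(x*sin(4*x)) dx by parts with u = x, dv = (sin(4*x)) dx, so v = -cos(4*x)/4: now -x*cos(4*x)/4 + ∫(cos(4*x)/4) dx.
Step 2. Evaluate the standard form: now -x*cos(4*x)/4 + sin(4*x)/16.
Answer: -x*cos(4*x)/4 + sin(4*x)/16.


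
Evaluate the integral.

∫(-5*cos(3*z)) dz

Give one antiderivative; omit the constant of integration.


Answer: -5*sin(3*z)/3.


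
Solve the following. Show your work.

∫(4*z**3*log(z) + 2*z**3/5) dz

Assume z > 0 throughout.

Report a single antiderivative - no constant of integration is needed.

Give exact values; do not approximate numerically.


Step 1. Rewrite: now ∫(2*z**3/5) dz + ∫(4*z**3*log(z)) dz.
Step 2. Integrate ∫(4*z**3*log(z)) dz by parts with u = log(z), dv = (4*z**3) dz, so v = z**4 [assuming z > 0]: now z**4*log(z) + ∫(-z**3) dz + ∫(2*z**3/5) dz.
Step 3. Evaluate the standard form: now z**4*log(z) - z**4/4 + ∫(2*z**3/5) dz.
Step 4. Evaluate the standard form: now z**4*log(z) - 3*z**4/20.
Answer: z**4*log(z) - 3*z**4/20.


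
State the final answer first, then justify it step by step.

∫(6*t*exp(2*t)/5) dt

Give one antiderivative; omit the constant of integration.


The answer is 3*t*exp(2*t)/5 - 3*exp(2*t)/10.
Step 1. Integrate ∫(6*t*exp(2*t)/5) dt by parts with u = t, dv = (6*exp(2*t)/5) dt, so v = 3*exp(2*t)/5: now 3*t*exp(2*t)/5 + ∫(-3*exp(2*t)/5) dt.
Step 2. Evaluate the standard form: now 3*t*exp(2*t)/5 - 3*exp(2*t)/10.
Answer: 3*t*exp(2*t)/5 - 3*exp(2*t)/10.


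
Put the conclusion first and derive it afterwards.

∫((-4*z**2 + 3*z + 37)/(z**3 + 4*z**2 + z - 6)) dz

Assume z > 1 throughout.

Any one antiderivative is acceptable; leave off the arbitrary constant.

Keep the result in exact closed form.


The answer is 3*log(z - 1) - 5*log(z + 2) - 2*log(z + 3).
Step 1. Decompose ∫((-4*z**2 + 3*z + 37)/(z**3 + 4*z**2 + z - 6)) dz by partial fractions, (-4*z**2 + 3*z + 37)/(z**3 + 4*z**2 + z - 6) = -2/(z + 3) - 5/(z + 2) + 3/(z - 1): now ∫(3/(z - 1)) dz + ∫(-5/(z + 2)) dz + ∫(-2/(z + 3)) dz.
Step 2. Evaluate the standard form [assuming z > -3]: now -2*log(z + 3) + ∫(3/(z - 1)) dz + ∫(-5/(z + 2)) dz.
Step 3. Evaluate the standard form [assuming z > -2]: now -5*log(z + 2) - 2*log(z + 3) + ∫(3/(z - 1)) dz.
Step 4. Evaluate the standard form [assuming z > 1]: now 3*log(z - 1) - 5*log(z + 2) - 2*log(z + 3).
Answer: 3*log(z - 1) - 5*log(z + 2) - 2*log(z + 3).


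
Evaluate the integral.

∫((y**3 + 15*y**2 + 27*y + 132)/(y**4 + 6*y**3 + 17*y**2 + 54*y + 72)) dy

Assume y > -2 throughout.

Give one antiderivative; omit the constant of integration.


Answer: 5*log(y + 2) - 4*log(y + 4) + atan(y/3).


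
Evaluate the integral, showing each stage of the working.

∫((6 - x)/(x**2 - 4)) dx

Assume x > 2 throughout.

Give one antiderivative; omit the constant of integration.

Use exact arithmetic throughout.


Step 1. Decompose ∫((6 - x)/(x**2 - 4)) dx by partial fractions, (6 - x)/(x**2 - 4) = -2/(x + 2) + 1/(x - 2): now ∫(1/(x - 2)) dx + ∫(-2/(x + 2)) dx.
Step 2. Evaluate the standard form [assuming x > -2]: now -2*log(x + 2) + ∫(1/(x - 2)) dx.
Step 3. Evaluate the standard form [assuming x > 2]: now log(x - 2) - 2*log(x + 2).
Answer: log(x - 2) - 2*log(x + 2).


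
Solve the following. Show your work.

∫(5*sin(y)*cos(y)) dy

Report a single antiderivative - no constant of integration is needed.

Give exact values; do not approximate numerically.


Step 1. Substitute u = sin(y), turning ∫(5*sin(y)*cos(y)) dy into ∫(5*u) du: now ∫(5*u) du.
Step 2. Evaluate the standard form: now 5*u**2/2.
Step 3. Substitute back u = sin(y): now 5*sin(y)**2/2.
Answer: 5*sin(y)**2/2.


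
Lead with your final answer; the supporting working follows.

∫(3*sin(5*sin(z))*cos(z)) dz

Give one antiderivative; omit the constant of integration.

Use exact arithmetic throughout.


The answer is -3*cos(5*sin(z))/5.
Step 1. Substitute u = sin(z), turning ∫(3*sin(5*sin(z))*cos(z)) dz into ∫(3*sin(5*u)) du: now ∫(3*sin(5*u)) du.
Step 2. Evaluate the standard form: now -3*cos(5*u)/5.
Step 3. Substitute back u = sin(z): now -3*cos(5*sin(z))/5.
Answer: -3*cos(5*sin(z))/5.


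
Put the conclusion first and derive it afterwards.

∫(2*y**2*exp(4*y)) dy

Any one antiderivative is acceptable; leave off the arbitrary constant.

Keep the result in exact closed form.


The answer is y**2*exp(4*y)/2 - y*exp(4*y)/4 + exp(4*y)/16.
Step 1. Integrate ∫(2*y**2*exp(4*y)) dy by parts with u = y**2, dv = (2*exp(4*y)) dy, so v = exp(4*y)/2: now y**2*exp(4*y)/2 + ∫(-y*exp(4*y)) dy.
Step 2. Integrate ∫(-y*exp(4*y)) dy by parts with u = y, dv = (-exp(4*y)) dy, so v = -exp(4*y)/4: now y**2*exp(4*y)/2 - y*exp(4*y)/4 + ∫(exp(4*y)/4) dy.
Step 3. Evaluate the standard form: now y**2*exp(4*y)/2 - y*exp(4*y)/4 + exp(4*y)/16.
Answer: y**2*exp(4*y)/2 - y*exp(4*y)/4 + exp(4*y)/16.


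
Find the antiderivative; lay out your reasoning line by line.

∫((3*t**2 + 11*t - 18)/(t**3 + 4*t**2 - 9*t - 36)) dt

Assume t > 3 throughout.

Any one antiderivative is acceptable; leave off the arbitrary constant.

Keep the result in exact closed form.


Step 1. Decompose ∫((3*t**2 + 11*t - 18)/(t**3 + 4*t**2 - 9*t - 36)) dt by partial fractions, (3*t**2 + 11*t - 18)/(t**3 + 4*t**2 - 9*t - 36) = -2/(t + 4) + 4/(t + 3) + 1/(t - 3): now ∫(1/(t - 3)) dt + ∫(4/(t + 3)) dt + ∫(-2/(t + 4)) dt.
Step 2. Evaluate the standard form [assuming t > -3]: now 4*log(t + 3) + ∫(1/(t - 3)) dt + ∫(-2/(t + 4)) dt.
Step 3. Evaluate the standard form [assuming t > -4]: now 4*log(t + 3) - 2*log(t + 4) + ∫(1/(t - 3)) dt.
Step 4. Evaluate the standard form [assuming t > 3]: now log(t - 3) + 4*log(t + 3) - 2*log(t + 4).
Answer: log(t - 3) + 4*log(t + 3) - 2*log(t + 4).


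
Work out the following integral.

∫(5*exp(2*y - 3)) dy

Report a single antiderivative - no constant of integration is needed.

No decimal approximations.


Answer: 5*exp(2*y - 3)/2.


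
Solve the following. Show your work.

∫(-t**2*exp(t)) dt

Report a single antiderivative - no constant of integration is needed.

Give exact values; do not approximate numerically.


Step 1. Integrate ∫(-t**2*exp(t)) dt by parts with u = t**2, dv = (-exp(t)) dt, so v = -exp(t): now -t**2*exp(t) + ∫(2*t*exp(t)) dt.
Step 2. Integrate ∫(2*t*exp(t)) dt by parts with u = t, dv = (2*exp(t)) dt, so v = 2*exp(t): now -t**2*exp(t) + 2*t*exp(t) + ∫(-2*exp(t)) dt.
Step 3. Evaluate the standard form: now -t**2*exp(t) + 2*t*exp(t) - 2*exp(t).
Answer: -t**2*exp(t) + 2*t*exp(t) - 2*exp(t).


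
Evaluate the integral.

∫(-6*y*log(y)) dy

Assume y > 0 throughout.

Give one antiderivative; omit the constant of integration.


Answer: -3*y**2*log(y) + 3*y**2/2.


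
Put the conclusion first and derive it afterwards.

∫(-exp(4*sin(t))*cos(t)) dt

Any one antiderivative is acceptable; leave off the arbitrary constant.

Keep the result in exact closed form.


The answer is -exp(4*sin(t))/4.
Step 1. Substitute u = sin(t), turning ∫(-exp(4*sin(t))*cos(t)) dt into ∫(-exp(4*u)) du: now ∫(-exp(4*u)) du.
Step 2. Evaluate the standard form: now -exp(4*u)/4.
Step 3. Substitute back u = sin(t): now -exp(4*sin(t))/4.
Answer: -exp(4*sin(t))/4.


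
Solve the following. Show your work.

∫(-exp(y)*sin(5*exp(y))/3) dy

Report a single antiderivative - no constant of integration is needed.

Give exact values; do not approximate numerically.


Step 1. Substitute u = exp(y), turning ∫(-exp(y)*sin(5*exp(y))/3) dy into ∫(-sin(5*u)/3) du: now ∫(-sin(5*u)/3) du.
Step 2. Evaluate the standard form: now cos(5*u)/15.
Step 3. Substitute back u = exp(y): now cos(5*exp(y))/15.
Answer: cos(5*exp(y))/15.


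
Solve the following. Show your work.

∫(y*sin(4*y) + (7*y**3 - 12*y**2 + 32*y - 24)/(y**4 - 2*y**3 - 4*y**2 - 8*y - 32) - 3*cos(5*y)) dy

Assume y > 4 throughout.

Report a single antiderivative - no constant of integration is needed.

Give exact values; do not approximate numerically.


Step 1. Rewrite: now ∫(y*sin(4*y)) dy + ∫((7*y**3 - 12*y**2 + 32*y - 24)/(y**4 - 2*y**3 - 4*y**2 - 8*y - 32)) dy + ∫(-3*cos(5*y)) dy.
Step 2. Evaluate the standard form: now -3*sin(5*y)/5 + ∫(y*sin(4*y)) dy + ∫((7*y**3 - 12*y**2 + 32*y - 24)/(y**4 - 2*y**3 - 4*y**2 - 8*y - 32)) dy.
Step 3. Integrate ∫(y*sin(4*y)) dy by parts with u = y, dv = (sin(4*y)) dy, so v = -cos(4*y)/4: now -y*cos(4*y)/4 - 3*sin(5*y)/5 + ∫((7*y**3 - 12*y**2 + 32*y - 24)/(y**4 - 2*y**3 - 4*y**2 - 8*y - 32)) dy + ∫(cos(4*y)/4) dy.
Step 4. Evaluate the standard form: now -y*cos(4*y)/4 + sin(4*y)/16 - 3*sin(5*y)/5 + ∫((7*y**3 - 12*y**2 + 32*y - 24)/(y**4 - 2*y**3 - 4*y**2 - 8*y - 32)) dy.
Step 5. Decompose ∫((7*y**3 - 12*y**2 + 32*y - 24)/(y**4 - 2*y**3 - 4*y**2 - 8*y - 32)) dy by partial fractions, (7*y**3 - 12*y**2 + 32*y - 24)/(y**4 - 2*y**3 - 4*y**2 - 8*y - 32) = -2/(y**2 + 4) + 4/(y + 2) + 3/(y - 4): now -y*cos(4*y)/4 + sin(4*y)/16 - 3*sin(5*y)/5 + ∫(3/(y - 4)) dy + ∫(4/(y + 2)) dy + ∫(-2/(y**2 + 4)) dy.
Step 6. Evaluate the standard form [assuming y > -2]: now -y*cos(4*y)/4 + 4*log(y + 2) + sin(4*y)/16 - 3*sin(5*y)/5 + ∫(3/(y - 4)) dy + ∫(-2/(y**2 + 4)) dy.
Step 7. Evaluate the standard form [assuming y > 4]: now -y*cos(4*y)/4 + 3*log(y - 4) + 4*log(y + 2) + sin(4*y)/16 - 3*sin(5*y)/5 + ∫(-2/(y**2 + 4)) dy.
Step 8. Evaluate the standard form: now -y*cos(4*y)/4 + 3*log(y - 4) + 4*log(y + 2) + sin(4*y)/16 - 3*sin(5*y)/5 - atan(y/2).
Answer: -y*cos(4*y)/4 + 3*log(y - 4) + 4*log(y + 2) + sin(4*y)/16 - 3*sin(5*y)/5 - atan(y/2).


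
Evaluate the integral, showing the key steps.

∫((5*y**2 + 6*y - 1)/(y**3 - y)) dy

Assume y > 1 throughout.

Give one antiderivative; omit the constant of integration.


Step 1. Decompose ∫((5*y**2 + 6*y - 1)/(y**3 - y)) dy by partial fractions, (5*y**2 + 6*y - 1)/(y**3 - y) = -1/(y + 1) + 5/(y - 1) + 1/y: now ∫(1/y) dy + ∫(5/(y - 1)) dy + ∫(-1/(y + 1)) dy.
Step 2. Evaluate the standard form [assuming y > 0]: now log(y) + ∫(5/(y - 1)) dy + ∫(-1/(y + 1)) dy.
Step 3. Evaluate the standard form [assuming y > 1]: now log(y) + 5*log(y - 1) + ∫(-1/(y + 1)) dy.
Step 4. Evaluate the standard form [assuming y > -1]: now log(y) + 5*log(y - 1) - log(y + 1).
Answer: log(y) + 5*log(y - 1) - log(y + 1).


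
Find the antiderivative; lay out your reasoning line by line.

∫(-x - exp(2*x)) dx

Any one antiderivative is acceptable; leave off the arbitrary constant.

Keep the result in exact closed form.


Step 1. Rewrite: now ∫(-x) dx + ∫(-exp(2*x)) dx.
Step 2. Evaluate the standard form: now -x**2/2 + ∫(-exp(2*x)) dx.
Step 3. Evaluate the standard form: now -x**2/2 - exp(2*x)/2.
Answer: -x**2/2 - exp(2*x)/2.


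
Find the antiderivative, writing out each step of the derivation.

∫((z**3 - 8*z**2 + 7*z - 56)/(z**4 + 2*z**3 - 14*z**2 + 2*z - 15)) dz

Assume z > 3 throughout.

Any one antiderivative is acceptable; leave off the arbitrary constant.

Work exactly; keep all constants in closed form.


Step 1. Decompose ∫((z**3 - 8*z**2 + 7*z - 56)/(z**4 + 2*z**3 - 14*z**2 + 2*z - 15)) dz by partial fractions, (z**3 - 8*z**2 + 7*z - 56)/(z**4 + 2*z**3 - 14*z**2 + 2*z - 15) = 3/(z**2 + 1) + 2/(z + 5) - 1/(z - 3): now ∫(-1/(z - 3)) dz + ∫(2/(z + 5)) dz + ∫(3/(z**2 + 1)) dz.
Step 2. Evaluate the standard form [assuming z > 3]: now -log(z - 3) + ∫(2/(z + 5)) dz + ∫(3/(z**2 + 1)) dz.
Step 3. Evaluate the standard form [assuming z > -5]: now -log(z - 3) + 2*log(z + 5) + ∫(3/(z**2 + 1)) dz.
Step 4. Evaluate the standard form: now -log(z - 3) + 2*log(z + 5) + 3*atan(z).
Answer: -log(z - 3) + 2*log(z + 5) + 3*atan(z).


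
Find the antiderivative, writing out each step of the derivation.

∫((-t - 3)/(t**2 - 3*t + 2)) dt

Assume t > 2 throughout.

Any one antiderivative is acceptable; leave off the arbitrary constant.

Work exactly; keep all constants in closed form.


Step 1. Decompose ∫((-t - 3)/(t**2 - 3*t + 2)) dt by partial fractions, (-t - 3)/(t**2 - 3*t + 2) = 4/(t - 1) - 5/(t - 2): now ∫(-5/(t - 2)) dt + ∫(4/(t - 1)) dt.
Step 2. Evaluate the standard form [assuming t > 1]: now 4*log(t - 1) + ∫(-5/(t - 2)) dt.
Step 3. Evaluate the standard form [assuming t > 2]: now -5*log(t - 2) + 4*log(t - 1).
Answer: -5*log(t - 2) + 4*log(t - 1).


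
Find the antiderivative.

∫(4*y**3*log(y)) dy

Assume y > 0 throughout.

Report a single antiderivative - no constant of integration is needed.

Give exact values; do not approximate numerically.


Answer: y**4*log(y) - y**4/4.


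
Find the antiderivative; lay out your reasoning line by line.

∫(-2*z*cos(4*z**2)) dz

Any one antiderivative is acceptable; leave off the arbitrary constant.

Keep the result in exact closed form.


Step 1. Substitute u = z**2, turning ∫(-2*z*cos(4*z**2)) dz into ∫(-cos(4*u)) du: now ∫(-cos(4*u)) du.
Step 2. Evaluate the standard form: now -sin(4*u)/4.
Step 3. Substitute back u = z**2: now -sin(4*z**2)/4.
Answer: -sin(4*z**2)/4.


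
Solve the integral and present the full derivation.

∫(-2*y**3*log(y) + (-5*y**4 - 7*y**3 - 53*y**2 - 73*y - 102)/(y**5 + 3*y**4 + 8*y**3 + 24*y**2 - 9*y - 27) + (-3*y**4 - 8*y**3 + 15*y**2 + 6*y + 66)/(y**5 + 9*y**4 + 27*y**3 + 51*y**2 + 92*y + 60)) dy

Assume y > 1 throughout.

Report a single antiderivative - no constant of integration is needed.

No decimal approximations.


Step 1. Rewrite: now ∫(-2*y**3*log(y)) dy + ∫((-5*y**4 - 7*y**3 - 53*y**2 - 73*y - 102)/(y**5 + 3*y**4 + 8*y**3 + 24*y**2 - 9*y - 27)) dy + ∫((-3*y**4 - 8*y**3 + 15*y**2 + 6*y + 66)/(y**5 + 9*y**4 + 27*y**3 + 51*y**2 + 92*y + 60)) dy.
Step 2. Integrate ∫(-2*y**3*log(y)) dy by parts with u = log(y), dv = (-2*y**3) dy, so v = -y**4/2 [assuming y > 0]: now -y**4*log(y)/2 + ∫(y**3/2) dy + ∫((-5*y**4 - 7*y**3 - 53*y**2 - 73*y - 102)/(y**5 + 3*y**4 + 8*y**3 + 24*y**2 - 9*y - 27)) dy + ∫((-3*y**4 - 8*y**3 + 15*y**2 + 6*y + 66)/(y**5 + 9*y**4 + 27*y**3 + 51*y**2 + 92*y + 60)) dy.
Step 3. Evaluate the standard form: now -y**4*log(y)/2 + y**4/8 + ∫((-5*y**4 - 7*y**3 - 53*y**2 - 73*y - 102)/(y**5 + 3*y**4 + 8*y**3 + 24*y**2 - 9*y - 27)) dy + ∫((-3*y**4 - 8*y**3 + 15*y**2 + 6*y + 66)/(y**5 + 9*y**4 + 27*y**3 + 51*y**2 + 92*y + 60)) dy.
Step 4. Decompose ∫((-5*y**4 - 7*y**3 - 53*y**2 - 73*y - 102)/(y**5 + 3*y**4 + 8*y**3 + 24*y**2 - 9*y - 27)) dy by partial fractions, (-5*y**4 - 7*y**3 - 53*y**2 - 73*y - 102)/(y**5 + 3*y**4 + 8*y**3 + 24*y**2 - 9*y - 27) = 1/(y**2 + 9) - 4/(y + 3) + 2/(y + 1) - 3/(y - 1): now -y**4*log(y)/2 + y**4/8 + ∫((-3*y**4 - 8*y**3 + 15*y**2 + 6*y + 66)/(y**5 + 9*y**4 + 27*y**3 + 51*y**2 + 92*y + 60)) dy + ∫(-3/(y - 1)) dy + ∫(2/(y + 1)) dy + ∫(-4/(y + 3)) dy + ∫(1/(y**2 + 9)) dy.
Step 5. Evaluate the standard form [assuming y > -1]: now -y**4*log(y)/2 + y**4/8 + 2*log(y + 1) + ∫((-3*y**4 - 8*y**3 + 15*y**2 + 6*y + 66)/(y**5 + 9*y**4 + 27*y**3 + 51*y**2 + 92*y + 60)) dy + ∫(-3/(y - 1)) dy + ∫(-4/(y + 3)) dy + ∫(1/(y**2 + 9)) dy.
Step 6. Evaluate the standard form [assuming y > -3]: now -y**4*log(y)/2 + y**4/8 + 2*log(y + 1) - 4*log(y + 3) + ∫((-3*y**4 - 8*y**3 + 15*y**2 + 6*y + 66)/(y**5 + 9*y**4 + 27*y**3 + 51*y**2 + 92*y + 60)) dy + ∫(-3/(y - 1)) dy + ∫(1/(y**2 + 9)) dy.
Step 7. Evaluate the standard form [assuming y > 1]: now -y**4*log(y)/2 + y**4/8 - 3*log(y - 1) + 2*log(y + 1) - 4*log(y + 3) + ∫((-3*y**4 - 8*y**3 + 15*y**2 + 6*y + 66)/(y**5 + 9*y**4 + 27*y**3 + 51*y**2 + 92*y + 60)) dy + ∫(1/(y**2 + 9)) dy.
Step 8. Evaluate the standard form: now -y**4*log(y)/2 + y**4/8 - 3*log(y - 1) + 2*log(y + 1) - 4*log(y + 3) + atan(y/3)/3 + ∫((-3*y**4 - 8*y**3 + 15*y**2 + 6*y + 66)/(y**5 + 9*y**4 + 27*y**3 + 51*y**2 + 92*y + 60)) dy.
Step 9. Decompose ∫((-3*y**4 - 8*y**3 + 15*y**2 + 6*y + 66)/(y**5 + 9*y**4 + 27*y**3 + 51*y**2 + 92*y + 60)) dy by partial fractions, (-3*y**4 - 8*y**3 + 15*y**2 + 6*y + 66)/(y**5 + 9*y**4 + 27*y**3 + 51*y**2 + 92*y + 60) = 2/(y**2 + 4) - 2/(y + 5) - 3/(y + 3) + 2/(y + 1): now -y**4*log(y)/2 + y**4/8 - 3*log(y - 1) + 2*log(y + 1) - 4*log(y + 3) + atan(y/3)/3 + ∫(2/(y + 1)) dy + ∫(-3/(y + 3)) dy + ∫(-2/(y + 5)) dy + ∫(2/(y**2 + 4)) dy.
Step 10. Evaluate the standard form [assuming y > -3]: now -y**4*log(y)/2 + y**4/8 - 3*log(y - 1) + 2*log(y + 1) - 7*log(y + 3) + atan(y/3)/3 + ∫(2/(y + 1)) dy + ∫(-2/(y + 5)) dy + ∫(2/(y**2 + 4)) dy.
Step 11. Evaluate the standard form [assuming y > -5]: now -y**4*log(y)/2 + y**4/8 - 3*log(y - 1) + 2*log(y + 1) - 7*log(y + 3) - 2*log(y + 5) + atan(y/3)/3 + ∫(2/(y + 1)) dy + ∫(2/(y**2 + 4)) dy.
Step 12. Evaluate the standard form [assuming y > -1]: now -y**4*log(y)/2 + y**4/8 - 3*log(y - 1) + 4*log(y + 1) - 7*log(y + 3) - 2*log(y + 5) + atan(y/3)/3 + ∫(2/(y**2 + 4)) dy.
Step 13. Evaluate the standard form: now -y**4*log(y)/2 + y**4/8 - 3*log(y - 1) + 4*log(y + 1) - 7*log(y + 3) - 2*log(y + 5) + atan(y/3)/3 + atan(y/2).
Answer: -y**4*log(y)/2 + y**4/8 - 3*log(y - 1) + 4*log(y + 1) - 7*log(y + 3) - 2*log(y + 5) + atan(y/3)/3 + atan(y/2).


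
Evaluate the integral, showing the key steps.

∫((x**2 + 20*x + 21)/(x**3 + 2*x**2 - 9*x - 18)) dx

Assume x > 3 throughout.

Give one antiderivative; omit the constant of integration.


Step 1. Decompose ∫((x**2 + 20*x + 21)/(x**3 + 2*x**2 - 9*x - 18)) dx by partial fractions, (x**2 + 20*x + 21)/(x**3 + 2*x**2 - 9*x - 18) = -5/(x + 3) + 3/(x + 2) + 3/(x - 3): now ∫(3/(x - 3)) dx + ∫(3/(x + 2)) dx + ∫(-5/(x + 3)) dx.
Step 2. Evaluate the standard form [assuming x > -2]: now 3*log(x + 2) + ∫(3/(x - 3)) dx + ∫(-5/(x + 3)) dx.
Step 3. Evaluate the standard form [assuming x > -3]: now 3*log(x + 2) - 5*log(x + 3) + ∫(3/(x - 3)) dx.
Step 4. Evaluate the standard form [assuming x > 3]: now 3*log(x - 3) + 3*log(x + 2) - 5*log(x + 3).
Answer: 3*log(x - 3) + 3*log(x + 2) - 5*log(x + 3).


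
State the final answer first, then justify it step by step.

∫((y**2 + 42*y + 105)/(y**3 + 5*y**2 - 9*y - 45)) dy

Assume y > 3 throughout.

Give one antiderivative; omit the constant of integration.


The answer is 5*log(y - 3) + log(y + 3) - 5*log(y + 5).
Step 1. Decompose ∫((y**2 + 42*y + 105)/(y**3 + 5*y**2 - 9*y - 45)) dy by partial fractions, (y**2 + 42*y + 105)/(y**3 + 5*y**2 - 9*y - 45) = -5/(y + 5) + 1/(y + 3) + 5/(y - 3): now ∫(5/(y - 3)) dy + ∫(1/(y + 3)) dy + ∫(-5/(y + 5)) dy.
Step 2. Evaluate the standard form [assuming y > -5]: now -5*log(y + 5) + ∫(5/(y - 3)) dy + ∫(1/(y + 3)) dy.
Step 3. Evaluate the standard form [assuming y > -3]: now log(y + 3) - 5*log(y + 5) + ∫(5/(y - 3)) dy.
Step 4. Evaluate the standard form [assuming y > 3]: now 5*log(y - 3) + log(y + 3) - 5*log(y + 5).
Answer: 5*log(y - 3) + log(y + 3) - 5*log(y + 5).


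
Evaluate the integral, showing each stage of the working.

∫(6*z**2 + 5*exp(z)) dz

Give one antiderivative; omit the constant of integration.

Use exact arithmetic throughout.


Step 1. Rewrite: now ∫(6*z**2) dz + ∫(5*exp(z)) dz.
Step 2. Evaluate the standard form: now 5*exp(z) + ∫(6*z**2) dz.
Step 3. Evaluate the standard form: now 2*z**3 + 5*exp(z).
Answer: 2*z**3 + 5*exp(z).


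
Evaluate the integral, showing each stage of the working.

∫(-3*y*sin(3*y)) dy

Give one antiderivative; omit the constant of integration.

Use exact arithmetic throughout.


Step 1. Integrate ∫(-3*y*sin(3*y)) dy by parts with u = y, dv = (-3*sin(3*y)) dy, so v = cos(3*y): now y*cos(3*y) + ∫(-cos(3*y)) dy.
Step 2. Evaluate the standard form: now y*cos(3*y) - sin(3*y)/3.
Answer: y*cos(3*y) - sin(3*y)/3.


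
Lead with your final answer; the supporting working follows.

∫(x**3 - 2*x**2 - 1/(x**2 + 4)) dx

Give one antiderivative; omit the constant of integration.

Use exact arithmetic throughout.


The answer is x**4/4 - 2*x**3/3 - atan(x/2)/2.
Step 1. Rewrite: now ∫(-2*x**2) dx + ∫(x**3) dx + ∫(-1/(x**2 + 4)) dx.
Step 2. Evaluate the standard form: now x**4/4 + ∫(-2*x**2) dx + ∫(-1/(x**2 + 4)) dx.
Step 3. Evaluate the standard form: now x**4/4 - atan(x/2)/2 + ∫(-2*x**2) dx.
Step 4. Evaluate the standard form: now x**4/4 - 2*x**3/3 - atan(x/2)/2.
Answer: x**4/4 - 2*x**3/3 - atan(x/2)/2.


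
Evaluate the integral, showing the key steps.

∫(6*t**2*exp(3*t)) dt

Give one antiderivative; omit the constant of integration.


Step 1. Integrate ∫(6*t**2*exp(3*t)) dt by parts with u = t**2, dv = (6*exp(3*t)) dt, so v = 2*exp(3*t): now 2*t**2*exp(3*t) + ∫(-4*t*exp(3*t)) dt.
Step 2. Integrate ∫(-4*t*exp(3*t)) dt by parts with u = t, dv = (-4*exp(3*t)) dt, so v = -4*exp(3*t)/3: now 2*t**2*exp(3*t) - 4*t*exp(3*t)/3 + ∫(4*exp(3*t)/3) dt.
Step 3. Evaluate the standard form: now 2*t**2*exp(3*t) - 4*t*exp(3*t)/3 + 4*exp(3*t)/9.
Answer: 2*t**2*exp(3*t) - 4*t*exp(3*t)/3 + 4*exp(3*t)/9.


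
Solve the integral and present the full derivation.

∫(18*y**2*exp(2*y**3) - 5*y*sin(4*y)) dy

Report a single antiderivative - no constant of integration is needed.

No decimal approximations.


Step 1. Rewrite: now ∫(-5*y*sin(4*y)) dy + ∫(18*y**2*exp(2*y**3)) dy.
Step 2. Substitute u = y**3, turning ∫(18*y**2*exp(2*y**3)) dy into ∫(6*exp(2*u)) du: now ∫(-5*y*sin(4*y)) dy + ∫(6*exp(2*u)) du.
Step 3. Evaluate the standard form: now 3*exp(2*u) + ∫(-5*y*sin(4*y)) dy.
Step 4. Substitute back u = y**3: now 3*exp(2*y**3) + ∫(-5*y*sin(4*y)) dy.
Step 5. Integrate ∫(-5*y*sin(4*y)) dy by parts with u = y, dv = (-5*sin(4*y)) dy, so v = 5*cos(4*y)/4: now 5*y*cos(4*y)/4 + 3*exp(2*y**3) + ∫(-5*cos(4*y)/4) dy.
Step 6. Evaluate the standard form: now 5*y*cos(4*y)/4 + 3*exp(2*y**3) - 5*sin(4*y)/16.
Answer: 5*y*cos(4*y)/4 + 3*exp(2*y**3) - 5*sin(4*y)/16.


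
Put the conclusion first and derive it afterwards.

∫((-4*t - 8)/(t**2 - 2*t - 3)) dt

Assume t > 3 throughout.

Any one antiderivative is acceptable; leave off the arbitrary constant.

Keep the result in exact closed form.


The answer is -5*log(t - 3) + log(t + 1).
Step 1. Decompose ∫((-4*t - 8)/(t**2 - 2*t - 3)) dt by partial fractions, (-4*t - 8)/(t**2 - 2*t - 3) = 1/(t + 1) - 5/(t - 3): now ∫(-5/(t - 3)) dt + ∫(1/(t + 1)) dt.
Step 2. Evaluate the standard form [assuming t > -1]: now log(t + 1) + ∫(-5/(t - 3)) dt.
Step 3. Evaluate the standard form [assuming t > 3]: now -5*log(t - 3) + log(t + 1).
Answer: -5*log(t - 3) + log(t + 1).


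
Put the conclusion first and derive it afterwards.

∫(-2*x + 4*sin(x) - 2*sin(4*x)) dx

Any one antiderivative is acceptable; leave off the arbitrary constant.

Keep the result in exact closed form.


The answer is -x**2 - 4*cos(x) + cos(4*x)/2.
Step 1. Rewrite: now ∫(-2*x) dx + ∫(4*sin(x)) dx + ∫(-2*sin(4*x)) dx.
Step 2. Evaluate the standard form: now -x**2 + ∫(4*sin(x)) dx + ∫(-2*sin(4*x)) dx.
Step 3. Evaluate the standard form: now -x**2 + cos(4*x)/2 + ∫(4*sin(x)) dx.
Step 4. Evaluate the standard form: now -x**2 - 4*cos(x) + cos(4*x)/2.
Answer: -x**2 - 4*cos(x) + cos(4*x)/2.


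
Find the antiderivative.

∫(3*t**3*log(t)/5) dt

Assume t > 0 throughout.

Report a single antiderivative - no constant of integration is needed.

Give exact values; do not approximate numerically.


Answer: 3*t**4*log(t)/20 - 3*t**4/80.


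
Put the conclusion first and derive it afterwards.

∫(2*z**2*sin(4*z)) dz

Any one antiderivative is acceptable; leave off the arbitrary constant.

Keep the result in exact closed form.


The answer is -z**2*cos(4*z)/2 + z*sin(4*z)/4 + cos(4*z)/16.
Step 1. Integrate ∫(2*z**2*sin(4*z)) dz by parts with u = z**2, dv = (2*sin(4*z)) dz, so v = -cos(4*z)/2: now -z**2*cos(4*z)/2 + ∫(z*cos(4*z)) dz.
Step 2. Integrate ∫(z*cos(4*z)) dz by parts with u = z, dv = (cos(4*z)) dz, so v = sin(4*z)/4: now -z**2*cos(4*z)/2 + z*sin(4*z)/4 + ∫(-sin(4*z)/4) dz.
Step 3. Evaluate the standard form: now -z**2*cos(4*z)/2 + z*sin(4*z)/4 + cos(4*z)/16.
Answer: -z**2*cos(4*z)/2 + z*sin(4*z)/4 + cos(4*z)/16.


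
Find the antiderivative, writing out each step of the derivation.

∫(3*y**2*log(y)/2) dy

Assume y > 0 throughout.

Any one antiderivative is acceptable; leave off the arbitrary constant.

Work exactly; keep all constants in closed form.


Step 1. Integrate ∫(3*y**2*log(y)/2) dy by parts with u = log(y), dv = (3*y**2/2) dy, so v = y**3/2 [assuming y > 0]: now y**3*log(y)/2 + ∫(-y**2/2) dy.
Step 2. Evaluate the standard form: now y**3*log(y)/2 - y**3/6.
Answer: y**3*log(y)/2 - y**3/6.


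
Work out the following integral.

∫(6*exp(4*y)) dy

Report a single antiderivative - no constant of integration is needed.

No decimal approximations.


Answer: 3*exp(4*y)/2.


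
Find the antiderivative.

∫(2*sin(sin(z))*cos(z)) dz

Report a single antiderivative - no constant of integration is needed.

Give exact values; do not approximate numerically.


Answer: -2*cos(sin(z)).


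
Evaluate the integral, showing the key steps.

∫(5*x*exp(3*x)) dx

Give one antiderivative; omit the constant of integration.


Step 1. Integrate ∫(5*x*exp(3*x)) dx by parts with u = x, dv = (5*exp(3*x)) dx, so v = 5*exp(3*x)/3: now 5*x*exp(3*x)/3 + ∫(-5*exp(3*x)/3) dx.
Step 2. Evaluate the standard form: now 5*x*exp(3*x)/3 - 5*exp(3*x)/9.
Answer: 5*x*exp(3*x)/3 - 5*exp(3*x)/9.


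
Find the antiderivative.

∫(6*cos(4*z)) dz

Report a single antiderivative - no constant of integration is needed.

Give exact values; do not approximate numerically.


Answer: 3*sin(4*z)/2.


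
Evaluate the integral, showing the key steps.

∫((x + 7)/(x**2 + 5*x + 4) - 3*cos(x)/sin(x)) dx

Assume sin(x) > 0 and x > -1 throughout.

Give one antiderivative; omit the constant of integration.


Step 1. Rewrite: now ∫((x + 7)/(x**2 + 5*x + 4)) dx + ∫(-3*cos(x)/sin(x)) dx.
Step 2. Decompose ∫((x + 7)/(x**2 + 5*x + 4)) dx by partial fractions, (x + 7)/(x**2 + 5*x + 4) = -1/(x + 4) + 2/(x + 1): now ∫(-3*cos(x)/sin(x)) dx + ∫(2/(x + 1)) dx + ∫(-1/(x + 4)) dx.
Step 3. Evaluate the standard form [assuming x > -1]: now 2*log(x + 1) + ∫(-3*cos(x)/sin(x)) dx + ∫(-1/(x + 4)) dx.
Step 4. Evaluate the standard form [assuming x > -4]: now 2*log(x + 1) - log(x + 4) + ∫(-3*cos(x)/sin(x)) dx.
Step 5. Substitute u = sin(x), turning ∫(-3*cos(x)/sin(x)) dx into ∫(-3/u) du: now 2*log(x + 1) - log(x + 4) + ∫(-3/u) du.
Step 6. Evaluate the standard form [assuming u > 0]: now -3*log(u) + 2*log(x + 1) - log(x + 4).
Step 7. Substitute back u = sin(x): now 2*log(x + 1) - log(x + 4) - 3*log(sin(x)).
Answer: 2*log(x + 1) - log(x + 4) - 3*log(sin(x)).


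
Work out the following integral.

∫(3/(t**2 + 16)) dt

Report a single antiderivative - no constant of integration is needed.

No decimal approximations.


Answer: 3*atan(t/4)/4.


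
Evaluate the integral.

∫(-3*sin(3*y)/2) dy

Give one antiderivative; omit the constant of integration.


Answer: cos(3*y)/2.


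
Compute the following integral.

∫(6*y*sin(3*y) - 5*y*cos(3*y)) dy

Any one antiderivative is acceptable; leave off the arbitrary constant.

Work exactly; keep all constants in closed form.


Answer: -5*y*sin(3*y)/3 - 2*y*cos(3*y) + 2*sin(3*y)/3 - 5*cos(3*y)/9.
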